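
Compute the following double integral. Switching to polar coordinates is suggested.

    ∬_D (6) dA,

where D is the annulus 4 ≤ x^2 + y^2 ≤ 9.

The region D is 2 ≤ r ≤ 3, 0 ≤ θ ≤ 2π in polar coordinates, where x = r cos(θ), y = r sin(θ), and dA = r dr dθ.

Under the substitution, the integrand becomes 6, so

    ∬_D (6) dA = ∫_{0}^{2π} ∫_{2}^{3} (6) · r dr dθ.

Inner integral (in r): ∫_{2}^{3} (6) · r dr = 15.

Outer integral (in θ): ∫_{0}^{2π} (15) dθ = 30π.

Therefore ∬_D (6) dA = 30π.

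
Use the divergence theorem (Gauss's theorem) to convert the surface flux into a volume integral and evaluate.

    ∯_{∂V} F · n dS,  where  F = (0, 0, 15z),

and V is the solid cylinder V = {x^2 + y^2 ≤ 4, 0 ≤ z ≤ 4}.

By the divergence theorem,

    ∯_{∂V} F · n dS = ∭_V (∇ · F) dV.

Compute the divergence:
    ∇ · F = ∂F_x/∂x + ∂F_y/∂y + ∂F_z/∂z = 0 + 0 + 15 = 15.

In cylindrical coordinates, x = r cos(θ), y = r sin(θ), z = z, dV = r dr dθ dz, with 0 ≤ r ≤ 2, 0 ≤ θ ≤ 2π, 0 ≤ z ≤ 4.

The integrand, after substitution and multiplying by the volume element, becomes (15) · r, so

    ∭_V (∇·F) dV = ∫_0^{2π} ∫_0^{2} ∫_0^{4} (15) · r dz dr dθ.

Inner (z from 0 to 4): 60r.
Middle (r from 0 to 2): 120.
Outer (θ from 0 to 2π): 240π.

Therefore ∯_{∂V} F · n dS = 240π.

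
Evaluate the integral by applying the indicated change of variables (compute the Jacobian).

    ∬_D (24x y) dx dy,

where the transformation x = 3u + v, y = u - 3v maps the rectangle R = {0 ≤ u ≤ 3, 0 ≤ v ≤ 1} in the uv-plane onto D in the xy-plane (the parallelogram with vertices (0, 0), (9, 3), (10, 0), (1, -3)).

Compute the Jacobian determinant of (x, y) with respect to (u, v):

    ∂(x,y)/∂(u,v) = | 3  1 | = (3)(-3) - (1)(1) = -10.
                   | 1  -3 |

Its absolute value is |J| = 10 (the area scaling factor).

Substituting x = 3u + v, y = u - 3v into the integrand,

    24x y → 72u^2 - 192u v - 72v^2,

so the integral becomes

    ∬_R (72u^2 - 192u v - 72v^2) · |J| du dv = ∫_0^3 ∫_0^1 (720u^2 - 1920u v - 720v^2) dv du.

Inner (v): 720u^2 - 960u - 240.
Outer (u): 1440.

Therefore ∬_D (24x y) dx dy = 1440.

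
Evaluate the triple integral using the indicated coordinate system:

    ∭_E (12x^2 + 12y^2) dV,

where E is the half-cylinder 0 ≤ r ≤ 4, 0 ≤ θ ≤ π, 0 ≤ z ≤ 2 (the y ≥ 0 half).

In cylindrical coordinates, x = r cos(θ), y = r sin(θ), z = z, and dV = r dr dθ dz.

The integrand becomes 12r^2, so

    ∭_E (12x^2 + 12y^2) dV = ∫_{0}^{π} ∫_{0}^{4} ∫_{0}^{2} (12r^2) · r dz dr dθ.

Inner (z): 24r^3.
Middle (r from 0 to 4): 1536.
Outer (θ): 1536π.

Therefore the triple integral equals 1536π.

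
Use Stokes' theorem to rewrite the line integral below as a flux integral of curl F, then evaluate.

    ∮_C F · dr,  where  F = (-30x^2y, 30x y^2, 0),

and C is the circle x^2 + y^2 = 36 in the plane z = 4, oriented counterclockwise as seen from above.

Let S be the flat disk x^2 + y^2 ≤ 36 in the plane z = 4, with upward unit normal n̂ = ẑ. By Stokes' theorem,

    ∮_C F · dr = ∬_S (∇ × F) · n̂ dS = ∬_D (curl F)_z dA,

where D is the disk x^2 + y^2 ≤ 36.

Compute the curl of F = (-30x^2y, 30x y^2, 0):
    (∇ × F)_x = ∂F_z/∂y - ∂F_y/∂z = 0,
    (∇ × F)_y = ∂F_x/∂z - ∂F_z/∂x = 0,
    (∇ × F)_z = ∂F_y/∂x - ∂F_x/∂y = 30x^2 + 30y^2.

On z = 4, (curl F)_z = 30x^2 + 30y^2.

Convert to polar (x = r cos θ, y = r sin θ, dA = r dr dθ); the integrand becomes 30r^2, so

    ∬_D (curl F)_z dA = ∫_0^{2π} ∫_0^{6} (30r^2) · r dr dθ.

Inner (r from 0 to 6): 9720.
Outer (θ from 0 to 2π): 19440π.

Therefore ∮_C F · dr = 19440π.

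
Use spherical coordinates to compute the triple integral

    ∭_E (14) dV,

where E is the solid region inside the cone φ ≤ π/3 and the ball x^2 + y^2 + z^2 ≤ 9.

In spherical coordinates, x = ρ sin(φ) cos(θ), y = ρ sin(φ) sin(θ), z = ρ cos(φ), and dV = ρ^2 sin(φ) dρ dφ dθ.

The integrand becomes 14, so

    ∭_E (14) dV = ∫_{0}^{2π} ∫_{0}^{π/3} ∫_{0}^{3} (14) · ρ^2 sin(φ) dρ dφ dθ.

Inner (ρ): 126sin(φ).
Middle (φ): 63.
Outer (θ): 126π.

Therefore the triple integral equals 126π.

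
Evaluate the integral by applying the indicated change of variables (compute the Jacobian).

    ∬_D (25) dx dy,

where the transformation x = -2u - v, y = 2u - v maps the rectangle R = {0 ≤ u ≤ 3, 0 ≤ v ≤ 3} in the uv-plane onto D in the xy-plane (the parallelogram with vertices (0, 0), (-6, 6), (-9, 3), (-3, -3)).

Compute the Jacobian determinant of (x, y) with respect to (u, v):

    ∂(x,y)/∂(u,v) = | -2  -1 | = (-2)(-1) - (-1)(2) = 4.
                   | 2  -1 |

Its absolute value is |J| = 4 (the area scaling factor).

Substituting x = -2u - v, y = 2u - v into the integrand,

    25 → 25,

so the integral becomes

    ∬_R (25) · |J| du dv = ∫_0^3 ∫_0^3 (100) dv du.

Inner (v): 300.
Outer (u): 900.

Therefore ∬_D (25) dx dy = 900.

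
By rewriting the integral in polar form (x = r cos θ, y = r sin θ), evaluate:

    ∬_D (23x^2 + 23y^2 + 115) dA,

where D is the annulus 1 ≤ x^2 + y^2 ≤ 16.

The region D is 1 ≤ r ≤ 4, 0 ≤ θ ≤ 2π in polar coordinates, where x = r cos(θ), y = r sin(θ), and dA = r dr dθ.

Under the substitution, the integrand becomes 23r^2 + 115, so

    ∬_D (23x^2 + 23y^2 + 115) dA = ∫_{0}^{2π} ∫_{1}^{4} (23r^2 + 115) · r dr dθ.

Inner integral (in r): ∫_{1}^{4} (23r^2 + 115) · r dr = 9315/4.

Outer integral (in θ): ∫_{0}^{2π} (9315/4) dθ = 9315π/2.

Therefore ∬_D (23x^2 + 23y^2 + 115) dA = 9315π/2.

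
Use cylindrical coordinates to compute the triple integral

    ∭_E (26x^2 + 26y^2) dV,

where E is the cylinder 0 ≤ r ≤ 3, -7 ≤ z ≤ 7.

In cylindrical coordinates, x = r cos(θ), y = r sin(θ), z = z, and dV = r dr dθ dz.

The integrand becomes 26r^2, so

    ∭_E (26x^2 + 26y^2) dV = ∫_{0}^{2π} ∫_{0}^{3} ∫_{-7}^{7} (26r^2) · r dz dr dθ.

Inner (z): 364r^3.
Middle (r from 0 to 3): 7371.
Outer (θ): 14742π.

Therefore the triple integral equals 14742π.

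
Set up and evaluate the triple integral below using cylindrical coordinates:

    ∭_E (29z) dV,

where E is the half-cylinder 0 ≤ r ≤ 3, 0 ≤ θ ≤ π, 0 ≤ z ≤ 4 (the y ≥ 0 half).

In cylindrical coordinates, x = r cos(θ), y = r sin(θ), z = z, and dV = r dr dθ dz.

The integrand becomes 29z, so

    ∭_E (29z) dV = ∫_{0}^{π} ∫_{0}^{3} ∫_{0}^{4} (29z) · r dz dr dθ.

Inner (z): 232r.
Middle (r from 0 to 3): 1044.
Outer (θ): 1044π.

Therefore the triple integral equals 1044π.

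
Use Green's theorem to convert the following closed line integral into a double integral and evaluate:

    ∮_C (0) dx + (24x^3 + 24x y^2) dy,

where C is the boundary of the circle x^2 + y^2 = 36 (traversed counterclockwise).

Green's theorem converts the closed line integral into a double integral over the enclosed region D:

    ∮_C P dx + Q dy = ∬_D (∂Q/∂x - ∂P/∂y) dA.

Here P = 0, Q = 24x^3 + 24x y^2, so

    ∂Q/∂x = 72x^2 + 24y^2,    ∂P/∂y = 0,
    ∂Q/∂x - ∂P/∂y = 72x^2 + 24y^2.

D is the region x^2 + y^2 ≤ 36. Evaluating the double integral:

In polar coordinates (x = r cos θ, y = r sin θ, dA = r dr dθ) the integrand becomes 24r^2(cos(2θ) + 2), so

    ∬_D (72x^2 + 24y^2) dA = ∫_0^{2π} ∫_0^{6} (24r^2(cos(2θ) + 2)) · r dr dθ.

Inner (r from 0 to 6): 7776cos(2θ) + 15552.
Outer (θ from 0 to 2π): 31104π.

Therefore ∮_C P dx + Q dy = 31104π.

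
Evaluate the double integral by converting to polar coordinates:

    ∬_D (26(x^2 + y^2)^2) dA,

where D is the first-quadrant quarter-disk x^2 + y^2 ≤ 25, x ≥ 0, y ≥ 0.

The region D is 0 ≤ r ≤ 5, 0 ≤ θ ≤ π/2 in polar coordinates, where x = r cos(θ), y = r sin(θ), and dA = r dr dθ.

Under the substitution, the integrand becomes 26r^4, so

    ∬_D (26(x^2 + y^2)^2) dA = ∫_{0}^{π/2} ∫_{0}^{5} (26r^4) · r dr dθ.

Inner integral (in r): ∫_{0}^{5} (26r^4) · r dr = 203125/3.

Outer integral (in θ): ∫_{0}^{π/2} (203125/3) dθ = 203125π/6.

Therefore ∬_D (26(x^2 + y^2)^2) dA = 203125π/6.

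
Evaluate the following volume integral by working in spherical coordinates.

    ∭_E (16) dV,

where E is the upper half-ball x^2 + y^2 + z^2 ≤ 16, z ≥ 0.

In spherical coordinates, x = ρ sin(φ) cos(θ), y = ρ sin(φ) sin(θ), z = ρ cos(φ), and dV = ρ^2 sin(φ) dρ dφ dθ.

The integrand becomes 16, so

    ∭_E (16) dV = ∫_{0}^{2π} ∫_{0}^{π/2} ∫_{0}^{4} (16) · ρ^2 sin(φ) dρ dφ dθ.

Inner (ρ): 1024sin(φ)/3.
Middle (φ): 1024/3.
Outer (θ): 2048π/3.

Therefore the triple integral equals 2048π/3.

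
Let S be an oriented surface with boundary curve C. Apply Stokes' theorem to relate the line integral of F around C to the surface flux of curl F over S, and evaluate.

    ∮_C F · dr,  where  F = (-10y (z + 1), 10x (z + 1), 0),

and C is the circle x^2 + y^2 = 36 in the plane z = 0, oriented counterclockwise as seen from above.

Let S be the flat disk x^2 + y^2 ≤ 36 in the plane z = 0, with upward unit normal n̂ = ẑ. By Stokes' theorem,

    ∮_C F · dr = ∬_S (∇ × F) · n̂ dS = ∬_D (curl F)_z dA,

where D is the disk x^2 + y^2 ≤ 36.

Compute the curl of F = (-10y (z + 1), 10x (z + 1), 0):
    (∇ × F)_x = ∂F_z/∂y - ∂F_y/∂z = -10x,
    (∇ × F)_y = ∂F_x/∂z - ∂F_z/∂x = -10y,
    (∇ × F)_z = ∂F_y/∂x - ∂F_x/∂y = 20z + 20.

On z = 0, (curl F)_z = 20.

Convert to polar (x = r cos θ, y = r sin θ, dA = r dr dθ); the integrand becomes 20, so

    ∬_D (curl F)_z dA = ∫_0^{2π} ∫_0^{6} (20) · r dr dθ.

Inner (r from 0 to 6): 360.
Outer (θ from 0 to 2π): 720π.

Therefore ∮_C F · dr = 720π.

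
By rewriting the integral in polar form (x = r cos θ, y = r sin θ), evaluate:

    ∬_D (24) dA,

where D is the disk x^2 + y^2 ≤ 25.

The region D is 0 ≤ r ≤ 5, 0 ≤ θ ≤ 2π in polar coordinates, where x = r cos(θ), y = r sin(θ), and dA = r dr dθ.

Under the substitution, the integrand becomes 24, so

    ∬_D (24) dA = ∫_{0}^{2π} ∫_{0}^{5} (24) · r dr dθ.

Inner integral (in r): ∫_{0}^{5} (24) · r dr = 300.

Outer integral (in θ): ∫_{0}^{2π} (300) dθ = 600π.

Therefore ∬_D (24) dA = 600π.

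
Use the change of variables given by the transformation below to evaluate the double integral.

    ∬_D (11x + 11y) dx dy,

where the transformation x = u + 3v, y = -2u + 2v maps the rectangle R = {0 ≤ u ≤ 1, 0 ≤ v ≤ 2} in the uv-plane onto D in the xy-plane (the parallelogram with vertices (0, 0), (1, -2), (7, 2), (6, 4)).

Compute the Jacobian determinant of (x, y) with respect to (u, v):

    ∂(x,y)/∂(u,v) = | 1  3 | = (1)(2) - (3)(-2) = 8.
                   | -2  2 |

Its absolute value is |J| = 8 (the area scaling factor).

Substituting x = u + 3v, y = -2u + 2v into the integrand,

    11x + 11y → -11u + 55v,

so the integral becomes

    ∬_R (-11u + 55v) · |J| du dv = ∫_0^1 ∫_0^2 (-88u + 440v) dv du.

Inner (v): 880 - 176u.
Outer (u): 792.

Therefore ∬_D (11x + 11y) dx dy = 792.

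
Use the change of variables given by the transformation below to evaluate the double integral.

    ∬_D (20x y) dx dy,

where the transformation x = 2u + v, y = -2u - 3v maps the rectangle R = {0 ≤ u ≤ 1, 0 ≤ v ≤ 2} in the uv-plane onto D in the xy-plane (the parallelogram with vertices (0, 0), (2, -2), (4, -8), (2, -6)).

Compute the Jacobian determinant of (x, y) with respect to (u, v):

    ∂(x,y)/∂(u,v) = | 2  1 | = (2)(-3) - (1)(-2) = -4.
                   | -2  -3 |

Its absolute value is |J| = 4 (the area scaling factor).

Substituting x = 2u + v, y = -2u - 3v into the integrand,

    20x y → -80u^2 - 160u v - 60v^2,

so the integral becomes

    ∬_R (-80u^2 - 160u v - 60v^2) · |J| du dv = ∫_0^1 ∫_0^2 (-320u^2 - 640u v - 240v^2) dv du.

Inner (v): -640u^2 - 1280u - 640.
Outer (u): -4480/3.

Therefore ∬_D (20x y) dx dy = -4480/3.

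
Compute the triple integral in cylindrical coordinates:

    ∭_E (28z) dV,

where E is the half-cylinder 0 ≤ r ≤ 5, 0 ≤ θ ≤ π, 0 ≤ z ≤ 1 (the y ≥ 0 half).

In cylindrical coordinates, x = r cos(θ), y = r sin(θ), z = z, and dV = r dr dθ dz.

The integrand becomes 28z, so

    ∭_E (28z) dV = ∫_{0}^{π} ∫_{0}^{5} ∫_{0}^{1} (28z) · r dz dr dθ.

Inner (z): 14r.
Middle (r from 0 to 5): 175.
Outer (θ): 175π.

Therefore the triple integral equals 175π.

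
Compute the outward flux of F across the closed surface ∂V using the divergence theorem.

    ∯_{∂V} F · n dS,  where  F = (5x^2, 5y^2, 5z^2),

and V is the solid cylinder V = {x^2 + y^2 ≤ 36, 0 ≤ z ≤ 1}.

By the divergence theorem,

    ∯_{∂V} F · n dS = ∭_V (∇ · F) dV.

Compute the divergence:
    ∇ · F = ∂F_x/∂x + ∂F_y/∂y + ∂F_z/∂z = 10x + 10y + 10z.

In cylindrical coordinates, x = r cos(θ), y = r sin(θ), z = z, dV = r dr dθ dz, with 0 ≤ r ≤ 6, 0 ≤ θ ≤ 2π, 0 ≤ z ≤ 1.

The integrand, after substitution and multiplying by the volume element, becomes (10sqrt(2)r sin(θ + π/4) + 10z) · r, so

    ∭_V (∇·F) dV = ∫_0^{2π} ∫_0^{6} ∫_0^{1} (10sqrt(2)r sin(θ + π/4) + 10z) · r dz dr dθ.

Inner (z from 0 to 1): 5r (2sqrt(2)r sin(θ + π/4) + 1).
Middle (r from 0 to 6): 720sqrt(2)sin(θ + π/4) + 90.
Outer (θ from 0 to 2π): 180π.

Therefore ∯_{∂V} F · n dS = 180π.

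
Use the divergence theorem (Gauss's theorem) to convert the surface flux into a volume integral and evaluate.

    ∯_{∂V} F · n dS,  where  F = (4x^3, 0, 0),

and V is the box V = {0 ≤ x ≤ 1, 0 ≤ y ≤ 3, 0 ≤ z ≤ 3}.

By the divergence theorem,

    ∯_{∂V} F · n dS = ∭_V (∇ · F) dV.

Compute the divergence:
    ∇ · F = ∂F_x/∂x + ∂F_y/∂y + ∂F_z/∂z = 12x^2 + 0 + 0 = 12x^2.

V is a rectangular box, so dV = dx dy dz with 0 ≤ x ≤ 1, 0 ≤ y ≤ 3, 0 ≤ z ≤ 3.

Integrate (12x^2) over V as an iterated integral:

    ∭_V (∇·F) dV = ∫_0^{1} ∫_0^{3} ∫_0^{3} (12x^2) dz dy dx.

Inner (z from 0 to 3): 36x^2.
Middle (y from 0 to 3): 108x^2.
Outer (x from 0 to 1): 36.

Therefore ∯_{∂V} F · n dS = 36.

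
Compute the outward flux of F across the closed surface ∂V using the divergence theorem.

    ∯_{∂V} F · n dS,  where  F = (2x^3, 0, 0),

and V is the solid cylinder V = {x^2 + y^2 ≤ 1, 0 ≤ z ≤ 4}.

By the divergence theorem,

    ∯_{∂V} F · n dS = ∭_V (∇ · F) dV.

Compute the divergence:
    ∇ · F = ∂F_x/∂x + ∂F_y/∂y + ∂F_z/∂z = 6x^2 + 0 + 0 = 6x^2.

In cylindrical coordinates, x = r cos(θ), y = r sin(θ), z = z, dV = r dr dθ dz, with 0 ≤ r ≤ 1, 0 ≤ θ ≤ 2π, 0 ≤ z ≤ 4.

The integrand, after substitution and multiplying by the volume element, becomes (6r^2cos(θ)^2) · r, so

    ∭_V (∇·F) dV = ∫_0^{2π} ∫_0^{1} ∫_0^{4} (6r^2cos(θ)^2) · r dz dr dθ.

Inner (z from 0 to 4): 24r^3cos(θ)^2.
Middle (r from 0 to 1): 6cos(θ)^2.
Outer (θ from 0 to 2π): 6π.

Therefore ∯_{∂V} F · n dS = 6π.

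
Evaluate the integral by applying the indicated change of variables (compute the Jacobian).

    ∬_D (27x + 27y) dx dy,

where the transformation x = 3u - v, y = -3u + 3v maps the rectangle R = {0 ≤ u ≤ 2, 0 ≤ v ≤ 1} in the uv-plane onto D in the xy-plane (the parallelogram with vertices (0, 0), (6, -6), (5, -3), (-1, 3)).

Compute the Jacobian determinant of (x, y) with respect to (u, v):

    ∂(x,y)/∂(u,v) = | 3  -1 | = (3)(3) - (-1)(-3) = 6.
                   | -3  3 |

Its absolute value is |J| = 6 (the area scaling factor).

Substituting x = 3u - v, y = -3u + 3v into the integrand,

    27x + 27y → 54v,

so the integral becomes

    ∬_R (54v) · |J| du dv = ∫_0^2 ∫_0^1 (324v) dv du.

Inner (v): 162.
Outer (u): 324.

Therefore ∬_D (27x + 27y) dx dy = 324.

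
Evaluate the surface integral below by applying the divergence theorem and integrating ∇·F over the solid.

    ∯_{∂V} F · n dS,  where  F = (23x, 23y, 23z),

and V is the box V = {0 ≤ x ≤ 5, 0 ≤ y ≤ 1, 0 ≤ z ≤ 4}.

By the divergence theorem,

    ∯_{∂V} F · n dS = ∭_V (∇ · F) dV.

Compute the divergence:
    ∇ · F = ∂F_x/∂x + ∂F_y/∂y + ∂F_z/∂z = 23 + 23 + 23 = 69.

V is a rectangular box, so dV = dx dy dz with 0 ≤ x ≤ 5, 0 ≤ y ≤ 1, 0 ≤ z ≤ 4.

Integrate (69) over V as an iterated integral:

    ∭_V (∇·F) dV = ∫_0^{5} ∫_0^{1} ∫_0^{4} (69) dz dy dx.

Inner (z from 0 to 4): 276.
Middle (y from 0 to 1): 276.
Outer (x from 0 to 5): 1380.

Therefore ∯_{∂V} F · n dS = 1380.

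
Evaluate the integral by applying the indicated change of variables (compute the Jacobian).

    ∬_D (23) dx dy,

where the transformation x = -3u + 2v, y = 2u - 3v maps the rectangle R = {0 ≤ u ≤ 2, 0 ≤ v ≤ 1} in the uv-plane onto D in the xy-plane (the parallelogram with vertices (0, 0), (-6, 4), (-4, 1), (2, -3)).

Compute the Jacobian determinant of (x, y) with respect to (u, v):

    ∂(x,y)/∂(u,v) = | -3  2 | = (-3)(-3) - (2)(2) = 5.
                   | 2  -3 |

Its absolute value is |J| = 5 (the area scaling factor).

Substituting x = -3u + 2v, y = 2u - 3v into the integrand,

    23 → 23,

so the integral becomes

    ∬_R (23) · |J| du dv = ∫_0^2 ∫_0^1 (115) dv du.

Inner (v): 115.
Outer (u): 230.

Therefore ∬_D (23) dx dy = 230.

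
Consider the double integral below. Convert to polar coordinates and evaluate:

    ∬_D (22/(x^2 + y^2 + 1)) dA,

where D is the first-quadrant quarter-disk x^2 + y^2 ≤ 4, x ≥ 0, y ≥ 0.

The region D is 0 ≤ r ≤ 2, 0 ≤ θ ≤ π/2 in polar coordinates, where x = r cos(θ), y = r sin(θ), and dA = r dr dθ.

Under the substitution, the integrand becomes 22/(r^2 + 1), so

    ∬_D (22/(x^2 + y^2 + 1)) dA = ∫_{0}^{π/2} ∫_{0}^{2} (22/(r^2 + 1)) · r dr dθ.

Inner integral (in r): ∫_{0}^{2} (22/(r^2 + 1)) · r dr = log(48828125).

Outer integral (in θ): ∫_{0}^{π/2} (log(48828125)) dθ = log(48828125^(π/2)).

Therefore ∬_D (22/(x^2 + y^2 + 1)) dA = log(48828125^(π/2)).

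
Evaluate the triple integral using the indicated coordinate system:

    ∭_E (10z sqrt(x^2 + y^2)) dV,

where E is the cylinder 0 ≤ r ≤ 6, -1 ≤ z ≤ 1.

In cylindrical coordinates, x = r cos(θ), y = r sin(θ), z = z, and dV = r dr dθ dz.

The integrand becomes 10r z, so

    ∭_E (10z sqrt(x^2 + y^2)) dV = ∫_{0}^{2π} ∫_{0}^{6} ∫_{-1}^{1} (10r z) · r dz dr dθ.

Inner (z): 0.
Middle (r from 0 to 6): 0.
Outer (θ): 0.

Therefore the triple integral equals 0.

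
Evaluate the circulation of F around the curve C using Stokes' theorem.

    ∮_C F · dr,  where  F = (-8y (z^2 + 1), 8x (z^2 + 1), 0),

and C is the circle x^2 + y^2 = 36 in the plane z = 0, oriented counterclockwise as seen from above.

Let S be the flat disk x^2 + y^2 ≤ 36 in the plane z = 0, with upward unit normal n̂ = ẑ. By Stokes' theorem,

    ∮_C F · dr = ∬_S (∇ × F) · n̂ dS = ∬_D (curl F)_z dA,

where D is the disk x^2 + y^2 ≤ 36.

Compute the curl of F = (-8y (z^2 + 1), 8x (z^2 + 1), 0):
    (∇ × F)_x = ∂F_z/∂y - ∂F_y/∂z = -16x z,
    (∇ × F)_y = ∂F_x/∂z - ∂F_z/∂x = -16y z,
    (∇ × F)_z = ∂F_y/∂x - ∂F_x/∂y = 16z^2 + 16.

On z = 0, (curl F)_z = 16.

Convert to polar (x = r cos θ, y = r sin θ, dA = r dr dθ); the integrand becomes 16, so

    ∬_D (curl F)_z dA = ∫_0^{2π} ∫_0^{6} (16) · r dr dθ.

Inner (r from 0 to 6): 288.
Outer (θ from 0 to 2π): 576π.

Therefore ∮_C F · dr = 576π.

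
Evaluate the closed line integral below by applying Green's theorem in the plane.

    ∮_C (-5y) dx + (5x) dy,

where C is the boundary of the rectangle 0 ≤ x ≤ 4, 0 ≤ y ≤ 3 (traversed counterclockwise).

Green's theorem converts the closed line integral into a double integral over the enclosed region D:

    ∮_C P dx + Q dy = ∬_D (∂Q/∂x - ∂P/∂y) dA.

Here P = -5y, Q = 5x, so

    ∂Q/∂x = 5,    ∂P/∂y = -5,
    ∂Q/∂x - ∂P/∂y = 10.

D is the region 0 ≤ x ≤ 4, 0 ≤ y ≤ 3. Evaluating the double integral:

    ∬_D (10) dA = ∫_0^{4} ∫_0^{3} (10) dy dx.

Inner (y from 0 to 3): 30.
Outer (x from 0 to 4): 120.

Therefore ∮_C P dx + Q dy = 120.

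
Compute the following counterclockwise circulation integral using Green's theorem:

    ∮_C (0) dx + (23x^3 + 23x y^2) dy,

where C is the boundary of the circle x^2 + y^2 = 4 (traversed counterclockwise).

Green's theorem converts the closed line integral into a double integral over the enclosed region D:

    ∮_C P dx + Q dy = ∬_D (∂Q/∂x - ∂P/∂y) dA.

Here P = 0, Q = 23x^3 + 23x y^2, so

    ∂Q/∂x = 69x^2 + 23y^2,    ∂P/∂y = 0,
    ∂Q/∂x - ∂P/∂y = 69x^2 + 23y^2.

D is the region x^2 + y^2 ≤ 4. Evaluating the double integral:

In polar coordinates (x = r cos θ, y = r sin θ, dA = r dr dθ) the integrand becomes 23r^2(cos(2θ) + 2), so

    ∬_D (69x^2 + 23y^2) dA = ∫_0^{2π} ∫_0^{2} (23r^2(cos(2θ) + 2)) · r dr dθ.

Inner (r from 0 to 2): 92cos(2θ) + 184.
Outer (θ from 0 to 2π): 368π.

Therefore ∮_C P dx + Q dy = 368π.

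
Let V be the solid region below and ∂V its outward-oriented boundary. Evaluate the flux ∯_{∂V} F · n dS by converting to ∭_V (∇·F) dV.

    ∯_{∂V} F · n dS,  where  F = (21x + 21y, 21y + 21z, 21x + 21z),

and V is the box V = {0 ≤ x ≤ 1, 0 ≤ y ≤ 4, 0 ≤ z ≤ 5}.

By the divergence theorem,

    ∯_{∂V} F · n dS = ∭_V (∇ · F) dV.

Compute the divergence:
    ∇ · F = ∂F_x/∂x + ∂F_y/∂y + ∂F_z/∂z = 21 + 21 + 21 = 63.

V is a rectangular box, so dV = dx dy dz with 0 ≤ x ≤ 1, 0 ≤ y ≤ 4, 0 ≤ z ≤ 5.

Integrate (63) over V as an iterated integral:

    ∭_V (∇·F) dV = ∫_0^{1} ∫_0^{4} ∫_0^{5} (63) dz dy dx.

Inner (z from 0 to 5): 315.
Middle (y from 0 to 4): 1260.
Outer (x from 0 to 1): 1260.

Therefore ∯_{∂V} F · n dS = 1260.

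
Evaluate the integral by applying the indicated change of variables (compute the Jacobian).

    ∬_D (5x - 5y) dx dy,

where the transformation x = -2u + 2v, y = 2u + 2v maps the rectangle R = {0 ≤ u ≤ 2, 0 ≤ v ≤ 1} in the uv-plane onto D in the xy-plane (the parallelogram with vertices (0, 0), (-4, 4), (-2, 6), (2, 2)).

Compute the Jacobian determinant of (x, y) with respect to (u, v):

    ∂(x,y)/∂(u,v) = | -2  2 | = (-2)(2) - (2)(2) = -8.
                   | 2  2 |

Its absolute value is |J| = 8 (the area scaling factor).

Substituting x = -2u + 2v, y = 2u + 2v into the integrand,

    5x - 5y → -20u,

so the integral becomes

    ∬_R (-20u) · |J| du dv = ∫_0^2 ∫_0^1 (-160u) dv du.

Inner (v): -160u.
Outer (u): -320.

Therefore ∬_D (5x - 5y) dx dy = -320.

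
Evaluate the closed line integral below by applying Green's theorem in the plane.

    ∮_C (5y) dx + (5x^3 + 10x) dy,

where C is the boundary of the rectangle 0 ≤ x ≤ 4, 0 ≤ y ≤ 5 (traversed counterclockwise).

Green's theorem converts the closed line integral into a double integral over the enclosed region D:

    ∮_C P dx + Q dy = ∬_D (∂Q/∂x - ∂P/∂y) dA.

Here P = 5y, Q = 5x^3 + 10x, so

    ∂Q/∂x = 15x^2 + 10,    ∂P/∂y = 5,
    ∂Q/∂x - ∂P/∂y = 15x^2 + 5.

D is the region 0 ≤ x ≤ 4, 0 ≤ y ≤ 5. Evaluating the double integral:

    ∬_D (15x^2 + 5) dA = ∫_0^{4} ∫_0^{5} (15x^2 + 5) dy dx.

Inner (y from 0 to 5): 75x^2 + 25.
Outer (x from 0 to 4): 1700.

Therefore ∮_C P dx + Q dy = 1700.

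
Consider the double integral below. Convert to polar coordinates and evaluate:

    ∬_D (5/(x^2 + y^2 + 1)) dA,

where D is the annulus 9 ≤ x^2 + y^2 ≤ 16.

The region D is 3 ≤ r ≤ 4, 0 ≤ θ ≤ 2π in polar coordinates, where x = r cos(θ), y = r sin(θ), and dA = r dr dθ.

Under the substitution, the integrand becomes 5/(r^2 + 1), so

    ∬_D (5/(x^2 + y^2 + 1)) dA = ∫_{0}^{2π} ∫_{3}^{4} (5/(r^2 + 1)) · r dr dθ.

Inner integral (in r): ∫_{3}^{4} (5/(r^2 + 1)) · r dr = log(289sqrt(170)/1000).

Outer integral (in θ): ∫_{0}^{2π} (log(289sqrt(170)/1000)) dθ = log((289sqrt(170)/1000)^(2π)).

Therefore ∬_D (5/(x^2 + y^2 + 1)) dA = log((289sqrt(170)/1000)^(2π)).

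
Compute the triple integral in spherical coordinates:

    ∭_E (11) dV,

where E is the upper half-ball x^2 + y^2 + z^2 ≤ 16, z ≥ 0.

In spherical coordinates, x = ρ sin(φ) cos(θ), y = ρ sin(φ) sin(θ), z = ρ cos(φ), and dV = ρ^2 sin(φ) dρ dφ dθ.

The integrand becomes 11, so

    ∭_E (11) dV = ∫_{0}^{2π} ∫_{0}^{π/2} ∫_{0}^{4} (11) · ρ^2 sin(φ) dρ dφ dθ.

Inner (ρ): 704sin(φ)/3.
Middle (φ): 704/3.
Outer (θ): 1408π/3.

Therefore the triple integral equals 1408π/3.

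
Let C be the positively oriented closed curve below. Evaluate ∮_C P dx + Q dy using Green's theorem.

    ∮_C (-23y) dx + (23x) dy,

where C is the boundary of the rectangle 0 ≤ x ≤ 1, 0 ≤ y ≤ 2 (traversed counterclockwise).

Green's theorem converts the closed line integral into a double integral over the enclosed region D:

    ∮_C P dx + Q dy = ∬_D (∂Q/∂x - ∂P/∂y) dA.

Here P = -23y, Q = 23x, so

    ∂Q/∂x = 23,    ∂P/∂y = -23,
    ∂Q/∂x - ∂P/∂y = 46.

D is the region 0 ≤ x ≤ 1, 0 ≤ y ≤ 2. Evaluating the double integral:

    ∬_D (46) dA = ∫_0^{1} ∫_0^{2} (46) dy dx.

Inner (y from 0 to 2): 92.
Outer (x from 0 to 1): 92.

Therefore ∮_C P dx + Q dy = 92.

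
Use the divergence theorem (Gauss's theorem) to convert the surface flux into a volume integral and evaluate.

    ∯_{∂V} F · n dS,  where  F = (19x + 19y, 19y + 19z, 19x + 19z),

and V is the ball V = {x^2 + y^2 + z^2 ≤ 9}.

By the divergence theorem,

    ∯_{∂V} F · n dS = ∭_V (∇ · F) dV.

Compute the divergence:
    ∇ · F = ∂F_x/∂x + ∂F_y/∂y + ∂F_z/∂z = 19 + 19 + 19 = 57.

In spherical coordinates, x = ρ sin(φ) cos(θ), y = ρ sin(φ) sin(θ), z = ρ cos(φ), dV = ρ^2 sin(φ) dρ dφ dθ, with 0 ≤ ρ ≤ 3, 0 ≤ φ ≤ π, 0 ≤ θ ≤ 2π.

The integrand, after substitution and multiplying by the volume element, becomes (57) · ρ^2 sin(φ), so

    ∭_V (∇·F) dV = ∫_0^{2π} ∫_0^{π} ∫_0^{3} (57) · ρ^2 sin(φ) dρ dφ dθ.

Inner (ρ from 0 to 3): 513sin(φ).
Middle (φ from 0 to π): 1026.
Outer (θ from 0 to 2π): 2052π.

Therefore ∯_{∂V} F · n dS = 2052π.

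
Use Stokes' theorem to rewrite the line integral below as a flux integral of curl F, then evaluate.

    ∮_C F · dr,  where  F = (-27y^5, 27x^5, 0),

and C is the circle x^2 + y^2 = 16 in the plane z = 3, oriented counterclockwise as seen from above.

Let S be the flat disk x^2 + y^2 ≤ 16 in the plane z = 3, with upward unit normal n̂ = ẑ. By Stokes' theorem,

    ∮_C F · dr = ∬_S (∇ × F) · n̂ dS = ∬_D (curl F)_z dA,

where D is the disk x^2 + y^2 ≤ 16.

Compute the curl of F = (-27y^5, 27x^5, 0):
    (∇ × F)_x = ∂F_z/∂y - ∂F_y/∂z = 0,
    (∇ × F)_y = ∂F_x/∂z - ∂F_z/∂x = 0,
    (∇ × F)_z = ∂F_y/∂x - ∂F_x/∂y = 135x^4 + 135y^4.

On z = 3, (curl F)_z = 135x^4 + 135y^4.

Convert to polar (x = r cos θ, y = r sin θ, dA = r dr dθ); the integrand becomes 135r^4(sin(θ)^4 + cos(θ)^4), so

    ∬_D (curl F)_z dA = ∫_0^{2π} ∫_0^{4} (135r^4(sin(θ)^4 + cos(θ)^4)) · r dr dθ.

Inner (r from 0 to 4): 92160sin(θ)^4 + 92160cos(θ)^4.
Outer (θ from 0 to 2π): 138240π.

Therefore ∮_C F · dr = 138240π.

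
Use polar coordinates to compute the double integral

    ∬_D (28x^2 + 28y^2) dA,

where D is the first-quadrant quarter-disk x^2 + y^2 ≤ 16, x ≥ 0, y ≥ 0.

The region D is 0 ≤ r ≤ 4, 0 ≤ θ ≤ π/2 in polar coordinates, where x = r cos(θ), y = r sin(θ), and dA = r dr dθ.

Under the substitution, the integrand becomes 28r^2, so

    ∬_D (28x^2 + 28y^2) dA = ∫_{0}^{π/2} ∫_{0}^{4} (28r^2) · r dr dθ.

Inner integral (in r): ∫_{0}^{4} (28r^2) · r dr = 1792.

Outer integral (in θ): ∫_{0}^{π/2} (1792) dθ = 896π.

Therefore ∬_D (28x^2 + 28y^2) dA = 896π.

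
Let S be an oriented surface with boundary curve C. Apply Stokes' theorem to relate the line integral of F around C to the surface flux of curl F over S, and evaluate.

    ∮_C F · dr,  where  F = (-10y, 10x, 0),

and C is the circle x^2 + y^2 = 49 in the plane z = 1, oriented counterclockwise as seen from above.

Let S be the flat disk x^2 + y^2 ≤ 49 in the plane z = 1, with upward unit normal n̂ = ẑ. By Stokes' theorem,

    ∮_C F · dr = ∬_S (∇ × F) · n̂ dS = ∬_D (curl F)_z dA,

where D is the disk x^2 + y^2 ≤ 49.

Compute the curl of F = (-10y, 10x, 0):
    (∇ × F)_x = ∂F_z/∂y - ∂F_y/∂z = 0,
    (∇ × F)_y = ∂F_x/∂z - ∂F_z/∂x = 0,
    (∇ × F)_z = ∂F_y/∂x - ∂F_x/∂y = 20.

On z = 1, (curl F)_z = 20.

Convert to polar (x = r cos θ, y = r sin θ, dA = r dr dθ); the integrand becomes 20, so

    ∬_D (curl F)_z dA = ∫_0^{2π} ∫_0^{7} (20) · r dr dθ.

Inner (r from 0 to 7): 490.
Outer (θ from 0 to 2π): 980π.

Therefore ∮_C F · dr = 980π.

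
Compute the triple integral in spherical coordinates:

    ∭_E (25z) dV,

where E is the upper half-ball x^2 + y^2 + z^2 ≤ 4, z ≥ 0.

In spherical coordinates, x = ρ sin(φ) cos(θ), y = ρ sin(φ) sin(θ), z = ρ cos(φ), and dV = ρ^2 sin(φ) dρ dφ dθ.

The integrand becomes 25ρ cos(φ), so

    ∭_E (25z) dV = ∫_{0}^{2π} ∫_{0}^{π/2} ∫_{0}^{2} (25ρ cos(φ)) · ρ^2 sin(φ) dρ dφ dθ.

Inner (ρ): 50sin(2φ).
Middle (φ): 50.
Outer (θ): 100π.

Therefore the triple integral equals 100π.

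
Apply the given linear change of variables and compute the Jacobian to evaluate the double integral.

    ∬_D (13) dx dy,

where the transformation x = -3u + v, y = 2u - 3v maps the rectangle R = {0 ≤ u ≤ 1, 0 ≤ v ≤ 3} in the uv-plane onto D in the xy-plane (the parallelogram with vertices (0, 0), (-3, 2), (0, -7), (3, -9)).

Compute the Jacobian determinant of (x, y) with respect to (u, v):

    ∂(x,y)/∂(u,v) = | -3  1 | = (-3)(-3) - (1)(2) = 7.
                   | 2  -3 |

Its absolute value is |J| = 7 (the area scaling factor).

Substituting x = -3u + v, y = 2u - 3v into the integrand,

    13 → 13,

so the integral becomes

    ∬_R (13) · |J| du dv = ∫_0^1 ∫_0^3 (91) dv du.

Inner (v): 273.
Outer (u): 273.

Therefore ∬_D (13) dx dy = 273.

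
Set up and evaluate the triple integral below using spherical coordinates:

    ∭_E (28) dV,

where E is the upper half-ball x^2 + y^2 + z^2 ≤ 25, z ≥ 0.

In spherical coordinates, x = ρ sin(φ) cos(θ), y = ρ sin(φ) sin(θ), z = ρ cos(φ), and dV = ρ^2 sin(φ) dρ dφ dθ.

The integrand becomes 28, so

    ∭_E (28) dV = ∫_{0}^{2π} ∫_{0}^{π/2} ∫_{0}^{5} (28) · ρ^2 sin(φ) dρ dφ dθ.

Inner (ρ): 3500sin(φ)/3.
Middle (φ): 3500/3.
Outer (θ): 7000π/3.

Therefore the triple integral equals 7000π/3.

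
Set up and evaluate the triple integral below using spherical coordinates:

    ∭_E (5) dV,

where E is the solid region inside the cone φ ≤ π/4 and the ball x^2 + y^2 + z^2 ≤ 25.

In spherical coordinates, x = ρ sin(φ) cos(θ), y = ρ sin(φ) sin(θ), z = ρ cos(φ), and dV = ρ^2 sin(φ) dρ dφ dθ.

The integrand becomes 5, so

    ∭_E (5) dV = ∫_{0}^{2π} ∫_{0}^{π/4} ∫_{0}^{5} (5) · ρ^2 sin(φ) dρ dφ dθ.

Inner (ρ): 625sin(φ)/3.
Middle (φ): 625/3 - 625sqrt(2)/6.
Outer (θ): 625π (2 - sqrt(2))/3.

Therefore the triple integral equals 625π (2 - sqrt(2))/3.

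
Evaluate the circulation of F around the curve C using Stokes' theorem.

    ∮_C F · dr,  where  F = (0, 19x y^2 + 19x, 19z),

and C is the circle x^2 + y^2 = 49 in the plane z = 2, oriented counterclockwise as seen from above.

Let S be the flat disk x^2 + y^2 ≤ 49 in the plane z = 2, with upward unit normal n̂ = ẑ. By Stokes' theorem,

    ∮_C F · dr = ∬_S (∇ × F) · n̂ dS = ∬_D (curl F)_z dA,

where D is the disk x^2 + y^2 ≤ 49.

Compute the curl of F = (0, 19x y^2 + 19x, 19z):
    (∇ × F)_x = ∂F_z/∂y - ∂F_y/∂z = 0,
    (∇ × F)_y = ∂F_x/∂z - ∂F_z/∂x = 0,
    (∇ × F)_z = ∂F_y/∂x - ∂F_x/∂y = 19y^2 + 19.

On z = 2, (curl F)_z = 19y^2 + 19.

Convert to polar (x = r cos θ, y = r sin θ, dA = r dr dθ); the integrand becomes 19r^2sin(θ)^2 + 19, so

    ∬_D (curl F)_z dA = ∫_0^{2π} ∫_0^{7} (19r^2sin(θ)^2 + 19) · r dr dθ.

Inner (r from 0 to 7): 45619sin(θ)^2/4 + 931/2.
Outer (θ from 0 to 2π): 49343π/4.

Therefore ∮_C F · dr = 49343π/4.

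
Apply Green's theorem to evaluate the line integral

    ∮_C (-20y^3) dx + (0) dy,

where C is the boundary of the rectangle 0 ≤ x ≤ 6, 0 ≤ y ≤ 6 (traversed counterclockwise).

Green's theorem converts the closed line integral into a double integral over the enclosed region D:

    ∮_C P dx + Q dy = ∬_D (∂Q/∂x - ∂P/∂y) dA.

Here P = -20y^3, Q = 0, so

    ∂Q/∂x = 0,    ∂P/∂y = -60y^2,
    ∂Q/∂x - ∂P/∂y = 60y^2.

D is the region 0 ≤ x ≤ 6, 0 ≤ y ≤ 6. Evaluating the double integral:

    ∬_D (60y^2) dA = ∫_0^{6} ∫_0^{6} (60y^2) dy dx.

Inner (y from 0 to 6): 4320.
Outer (x from 0 to 6): 25920.

Therefore ∮_C P dx + Q dy = 25920.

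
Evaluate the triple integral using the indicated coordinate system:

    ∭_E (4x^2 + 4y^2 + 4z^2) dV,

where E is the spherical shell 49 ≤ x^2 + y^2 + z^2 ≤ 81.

In spherical coordinates, x = ρ sin(φ) cos(θ), y = ρ sin(φ) sin(θ), z = ρ cos(φ), and dV = ρ^2 sin(φ) dρ dφ dθ.

The integrand becomes 4ρ^2, so

    ∭_E (4x^2 + 4y^2 + 4z^2) dV = ∫_{0}^{2π} ∫_{0}^{π} ∫_{7}^{9} (4ρ^2) · ρ^2 sin(φ) dρ dφ dθ.

Inner (ρ): 168968sin(φ)/5.
Middle (φ): 337936/5.
Outer (θ): 675872π/5.

Therefore the triple integral equals 675872π/5.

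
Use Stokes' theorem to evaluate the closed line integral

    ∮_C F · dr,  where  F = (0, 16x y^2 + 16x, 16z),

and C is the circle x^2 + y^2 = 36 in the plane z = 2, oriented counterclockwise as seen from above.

Let S be the flat disk x^2 + y^2 ≤ 36 in the plane z = 2, with upward unit normal n̂ = ẑ. By Stokes' theorem,

    ∮_C F · dr = ∬_S (∇ × F) · n̂ dS = ∬_D (curl F)_z dA,

where D is the disk x^2 + y^2 ≤ 36.

Compute the curl of F = (0, 16x y^2 + 16x, 16z):
    (∇ × F)_x = ∂F_z/∂y - ∂F_y/∂z = 0,
    (∇ × F)_y = ∂F_x/∂z - ∂F_z/∂x = 0,
    (∇ × F)_z = ∂F_y/∂x - ∂F_x/∂y = 16y^2 + 16.

On z = 2, (curl F)_z = 16y^2 + 16.

Convert to polar (x = r cos θ, y = r sin θ, dA = r dr dθ); the integrand becomes 16r^2sin(θ)^2 + 16, so

    ∬_D (curl F)_z dA = ∫_0^{2π} ∫_0^{6} (16r^2sin(θ)^2 + 16) · r dr dθ.

Inner (r from 0 to 6): 5184sin(θ)^2 + 288.
Outer (θ from 0 to 2π): 5760π.

Therefore ∮_C F · dr = 5760π.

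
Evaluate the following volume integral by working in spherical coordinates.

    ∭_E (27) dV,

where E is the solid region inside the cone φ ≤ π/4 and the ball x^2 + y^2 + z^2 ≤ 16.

In spherical coordinates, x = ρ sin(φ) cos(θ), y = ρ sin(φ) sin(θ), z = ρ cos(φ), and dV = ρ^2 sin(φ) dρ dφ dθ.

The integrand becomes 27, so

    ∭_E (27) dV = ∫_{0}^{2π} ∫_{0}^{π/4} ∫_{0}^{4} (27) · ρ^2 sin(φ) dρ dφ dθ.

Inner (ρ): 576sin(φ).
Middle (φ): 576 - 288sqrt(2).
Outer (θ): 576π (2 - sqrt(2)).

Therefore the triple integral equals 576π (2 - sqrt(2)).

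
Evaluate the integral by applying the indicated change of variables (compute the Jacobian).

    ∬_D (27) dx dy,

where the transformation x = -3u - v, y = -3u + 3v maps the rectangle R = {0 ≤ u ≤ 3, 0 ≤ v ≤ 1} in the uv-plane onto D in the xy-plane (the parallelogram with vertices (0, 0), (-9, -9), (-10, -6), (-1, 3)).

Compute the Jacobian determinant of (x, y) with respect to (u, v):

    ∂(x,y)/∂(u,v) = | -3  -1 | = (-3)(3) - (-1)(-3) = -12.
                   | -3  3 |

Its absolute value is |J| = 12 (the area scaling factor).

Substituting x = -3u - v, y = -3u + 3v into the integrand,

    27 → 27,

so the integral becomes

    ∬_R (27) · |J| du dv = ∫_0^3 ∫_0^1 (324) dv du.

Inner (v): 324.
Outer (u): 972.

Therefore ∬_D (27) dx dy = 972.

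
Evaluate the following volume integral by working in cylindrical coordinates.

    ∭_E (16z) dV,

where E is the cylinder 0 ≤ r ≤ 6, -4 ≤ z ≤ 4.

In cylindrical coordinates, x = r cos(θ), y = r sin(θ), z = z, and dV = r dr dθ dz.

The integrand becomes 16z, so

    ∭_E (16z) dV = ∫_{0}^{2π} ∫_{0}^{6} ∫_{-4}^{4} (16z) · r dz dr dθ.

Inner (z): 0.
Middle (r from 0 to 6): 0.
Outer (θ): 0.

Therefore the triple integral equals 0.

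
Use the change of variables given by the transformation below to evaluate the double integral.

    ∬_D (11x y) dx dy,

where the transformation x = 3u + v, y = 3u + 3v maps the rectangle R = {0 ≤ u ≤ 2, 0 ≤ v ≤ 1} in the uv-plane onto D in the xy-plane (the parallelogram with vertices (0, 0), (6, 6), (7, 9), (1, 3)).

Compute the Jacobian determinant of (x, y) with respect to (u, v):

    ∂(x,y)/∂(u,v) = | 3  1 | = (3)(3) - (1)(3) = 6.
                   | 3  3 |

Its absolute value is |J| = 6 (the area scaling factor).

Substituting x = 3u + v, y = 3u + 3v into the integrand,

    11x y → 99u^2 + 132u v + 33v^2,

so the integral becomes

    ∬_R (99u^2 + 132u v + 33v^2) · |J| du dv = ∫_0^2 ∫_0^1 (594u^2 + 792u v + 198v^2) dv du.

Inner (v): 594u^2 + 396u + 66.
Outer (u): 2508.

Therefore ∬_D (11x y) dx dy = 2508.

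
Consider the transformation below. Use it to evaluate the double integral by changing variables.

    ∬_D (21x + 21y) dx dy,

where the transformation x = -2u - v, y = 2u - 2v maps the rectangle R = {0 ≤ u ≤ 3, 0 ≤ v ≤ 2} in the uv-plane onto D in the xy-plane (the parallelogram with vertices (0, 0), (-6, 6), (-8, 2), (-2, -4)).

Compute the Jacobian determinant of (x, y) with respect to (u, v):

    ∂(x,y)/∂(u,v) = | -2  -1 | = (-2)(-2) - (-1)(2) = 6.
                   | 2  -2 |

Its absolute value is |J| = 6 (the area scaling factor).

Substituting x = -2u - v, y = 2u - 2v into the integrand,

    21x + 21y → -63v,

so the integral becomes

    ∬_R (-63v) · |J| du dv = ∫_0^3 ∫_0^2 (-378v) dv du.

Inner (v): -756.
Outer (u): -2268.

Therefore ∬_D (21x + 21y) dx dy = -2268.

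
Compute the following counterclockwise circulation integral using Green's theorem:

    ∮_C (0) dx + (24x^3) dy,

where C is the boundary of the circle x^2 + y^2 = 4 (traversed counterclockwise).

Green's theorem converts the closed line integral into a double integral over the enclosed region D:

    ∮_C P dx + Q dy = ∬_D (∂Q/∂x - ∂P/∂y) dA.

Here P = 0, Q = 24x^3, so

    ∂Q/∂x = 72x^2,    ∂P/∂y = 0,
    ∂Q/∂x - ∂P/∂y = 72x^2.

D is the region x^2 + y^2 ≤ 4. Evaluating the double integral:

In polar coordinates (x = r cos θ, y = r sin θ, dA = r dr dθ) the integrand becomes 72r^2cos(θ)^2, so

    ∬_D (72x^2) dA = ∫_0^{2π} ∫_0^{2} (72r^2cos(θ)^2) · r dr dθ.

Inner (r from 0 to 2): 288cos(θ)^2.
Outer (θ from 0 to 2π): 288π.

Therefore ∮_C P dx + Q dy = 288π.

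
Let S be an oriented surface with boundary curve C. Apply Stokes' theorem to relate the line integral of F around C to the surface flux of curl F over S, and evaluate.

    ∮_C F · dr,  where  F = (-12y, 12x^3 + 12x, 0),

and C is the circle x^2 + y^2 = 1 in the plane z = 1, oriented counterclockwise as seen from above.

Let S be the flat disk x^2 + y^2 ≤ 1 in the plane z = 1, with upward unit normal n̂ = ẑ. By Stokes' theorem,

    ∮_C F · dr = ∬_S (∇ × F) · n̂ dS = ∬_D (curl F)_z dA,

where D is the disk x^2 + y^2 ≤ 1.

Compute the curl of F = (-12y, 12x^3 + 12x, 0):
    (∇ × F)_x = ∂F_z/∂y - ∂F_y/∂z = 0,
    (∇ × F)_y = ∂F_x/∂z - ∂F_z/∂x = 0,
    (∇ × F)_z = ∂F_y/∂x - ∂F_x/∂y = 36x^2 + 24.

On z = 1, (curl F)_z = 36x^2 + 24.

Convert to polar (x = r cos θ, y = r sin θ, dA = r dr dθ); the integrand becomes 36r^2cos(θ)^2 + 24, so

    ∬_D (curl F)_z dA = ∫_0^{2π} ∫_0^{1} (36r^2cos(θ)^2 + 24) · r dr dθ.

Inner (r from 0 to 1): 9cos(θ)^2 + 12.
Outer (θ from 0 to 2π): 33π.

Therefore ∮_C F · dr = 33π.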